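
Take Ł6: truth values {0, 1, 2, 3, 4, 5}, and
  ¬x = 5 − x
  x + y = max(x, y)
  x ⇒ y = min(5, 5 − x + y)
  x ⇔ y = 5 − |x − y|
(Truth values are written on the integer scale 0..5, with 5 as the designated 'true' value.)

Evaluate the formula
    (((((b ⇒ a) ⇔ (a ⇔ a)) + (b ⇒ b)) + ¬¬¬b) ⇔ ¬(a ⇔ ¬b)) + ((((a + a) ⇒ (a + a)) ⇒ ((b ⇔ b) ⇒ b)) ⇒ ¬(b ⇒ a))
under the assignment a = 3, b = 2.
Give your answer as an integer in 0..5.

3

b ⇒ a = 2 ⇒ 3 = 5
a ⇔ a = 3 ⇔ 3 = 5
(b ⇒ a) ⇔ (a ⇔ a) = 5 ⇔ 5 = 5
b ⇒ b = 2 ⇒ 2 = 5
((b ⇒ a) ⇔ (a ⇔ a)) + (b ⇒ b) = 5 + 5 = 5
¬b = ¬2 = 3
¬¬b = ¬3 = 2
¬¬¬b = ¬2 = 3
(((b ⇒ a) ⇔ (a ⇔ a)) + (b ⇒ b)) + ¬¬¬b = 5 + 3 = 5
¬b = ¬2 = 3
a ⇔ ¬b = 3 ⇔ 3 = 5
¬(a ⇔ ¬b) = ¬5 = 0
((((b ⇒ a) ⇔ (a ⇔ a)) + (b ⇒ b)) + ¬¬¬b) ⇔ ¬(a ⇔ ¬b) = 5 ⇔ 0 = 0
a + a = 3 + 3 = 3
a + a = 3 + 3 = 3
(a + a) ⇒ (a + a) = 3 ⇒ 3 = 5
b ⇔ b = 2 ⇔ 2 = 5
(b ⇔ b) ⇒ b = 5 ⇒ 2 = 2
((a + a) ⇒ (a + a)) ⇒ ((b ⇔ b) ⇒ b) = 5 ⇒ 2 = 2
b ⇒ a = 2 ⇒ 3 = 5
¬(b ⇒ a) = ¬5 = 0
(((a + a) ⇒ (a + a)) ⇒ ((b ⇔ b) ⇒ b)) ⇒ ¬(b ⇒ a) = 2 ⇒ 0 = 3
(((((b ⇒ a) ⇔ (a ⇔ a)) + (b ⇒ b)) + ¬¬¬b) ⇔ ¬(a ⇔ ¬b)) + ((((a + a) ⇒ (a + a)) ⇒ ((b ⇔ b) ⇒ b)) ⇒ ¬(b ⇒ a)) = 0 + 3 = 3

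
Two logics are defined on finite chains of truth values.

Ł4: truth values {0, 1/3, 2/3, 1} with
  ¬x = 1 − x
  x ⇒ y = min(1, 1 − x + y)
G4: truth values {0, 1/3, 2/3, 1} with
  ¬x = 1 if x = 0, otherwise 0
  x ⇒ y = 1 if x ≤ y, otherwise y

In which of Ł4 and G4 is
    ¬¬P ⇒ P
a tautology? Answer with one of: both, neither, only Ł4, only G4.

In Ł4: every assignment gives 1 — tautology.
In G4: at P = 1/3 the value is 1/3 — not a tautology.

only Ł4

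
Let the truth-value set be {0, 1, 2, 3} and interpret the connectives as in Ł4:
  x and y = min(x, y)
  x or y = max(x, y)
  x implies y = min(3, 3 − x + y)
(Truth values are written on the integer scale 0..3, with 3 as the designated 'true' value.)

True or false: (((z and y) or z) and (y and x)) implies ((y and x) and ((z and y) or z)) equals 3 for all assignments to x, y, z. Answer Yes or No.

Yes

At x = 2, y = 3, z = 3, for instance:
z and y = 3 and 3 = 3
(z and y) or z = 3 or 3 = 3
y and x = 3 and 2 = 2
((z and y) or z) and (y and x) = 3 and 2 = 2
(y and x) and ((z and y) or z) = 2 and 3 = 2
(((z and y) or z) and (y and x)) implies ((y and x) and ((z and y) or z)) = 2 implies 2 = 3
and checking the remaining 63 assignments likewise gives ≥ 3 in every case.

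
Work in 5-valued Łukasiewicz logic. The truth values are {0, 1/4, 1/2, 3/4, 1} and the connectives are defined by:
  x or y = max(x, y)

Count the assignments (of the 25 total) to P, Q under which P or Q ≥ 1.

value 1: 9 assignments (counts)
value 3/4: 7 assignments
value 1/2: 5 assignments
value 1/4: 3 assignments
value 0: 1 assignment
So 9 of the 25 assignments meet the threshold.

9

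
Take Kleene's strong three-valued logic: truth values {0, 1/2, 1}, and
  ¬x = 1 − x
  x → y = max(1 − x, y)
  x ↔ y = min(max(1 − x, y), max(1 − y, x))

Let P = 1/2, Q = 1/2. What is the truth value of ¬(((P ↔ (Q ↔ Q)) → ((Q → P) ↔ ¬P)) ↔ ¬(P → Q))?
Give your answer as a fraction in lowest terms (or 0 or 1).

1/2

Q ↔ Q = 1/2 ↔ 1/2 = 1/2
P ↔ (Q ↔ Q) = 1/2 ↔ 1/2 = 1/2
Q → P = 1/2 → 1/2 = 1/2
¬P = ¬1/2 = 1/2
(Q → P) ↔ ¬P = 1/2 ↔ 1/2 = 1/2
(P ↔ (Q ↔ Q)) → ((Q → P) ↔ ¬P) = 1/2 → 1/2 = 1/2
P → Q = 1/2 → 1/2 = 1/2
¬(P → Q) = ¬1/2 = 1/2
((P ↔ (Q ↔ Q)) → ((Q → P) ↔ ¬P)) ↔ ¬(P → Q) = 1/2 ↔ 1/2 = 1/2
¬(((P ↔ (Q ↔ Q)) → ((Q → P) ↔ ¬P)) ↔ ¬(P → Q)) = ¬1/2 = 1/2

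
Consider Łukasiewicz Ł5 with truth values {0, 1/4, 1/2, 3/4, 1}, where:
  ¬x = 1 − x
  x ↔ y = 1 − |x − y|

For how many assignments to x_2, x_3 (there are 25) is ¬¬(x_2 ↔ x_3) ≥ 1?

value 1: 5 assignments (counts)
value 3/4: 8 assignments
value 1/2: 6 assignments
value 1/4: 4 assignments
value 0: 2 assignments
So 5 of the 25 assignments meet the threshold.

5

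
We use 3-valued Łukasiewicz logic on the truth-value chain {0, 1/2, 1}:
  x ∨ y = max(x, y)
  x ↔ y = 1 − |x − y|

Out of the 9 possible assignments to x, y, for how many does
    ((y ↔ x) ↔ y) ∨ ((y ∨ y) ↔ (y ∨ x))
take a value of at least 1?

x = 0, y = 0 ↦ 1  ≥
x = 0, y = 1/2 ↦ 1  ≥
x = 0, y = 1 ↦ 1  ≥
x = 1/2, y = 0 ↦ 1/2  <
x = 1/2, y = 1/2 ↦ 1  ≥
x = 1/2, y = 1 ↦ 1  ≥
x = 1, y = 0 ↦ 1  ≥
x = 1, y = 1/2 ↦ 1  ≥
x = 1, y = 1 ↦ 1  ≥
So 8 of the 9 assignments meet the threshold.

8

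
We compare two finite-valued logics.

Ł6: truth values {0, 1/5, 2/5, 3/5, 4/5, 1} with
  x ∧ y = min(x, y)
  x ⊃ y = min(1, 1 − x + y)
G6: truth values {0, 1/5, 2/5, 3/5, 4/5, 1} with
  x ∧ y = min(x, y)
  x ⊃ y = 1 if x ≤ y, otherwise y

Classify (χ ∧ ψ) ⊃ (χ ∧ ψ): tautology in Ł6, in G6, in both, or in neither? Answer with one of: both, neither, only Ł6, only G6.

In Ł6: every assignment gives 1 — tautology.
In G6: every assignment gives 1 — tautology.

both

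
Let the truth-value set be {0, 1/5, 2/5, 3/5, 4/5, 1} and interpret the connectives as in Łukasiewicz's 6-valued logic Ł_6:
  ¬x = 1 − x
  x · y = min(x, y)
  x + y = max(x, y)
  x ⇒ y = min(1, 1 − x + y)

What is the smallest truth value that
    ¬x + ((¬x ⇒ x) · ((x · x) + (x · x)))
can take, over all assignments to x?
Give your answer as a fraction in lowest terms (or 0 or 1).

Take x = 2/5:
¬x = ¬2/5 = 3/5
¬x = ¬2/5 = 3/5
¬x ⇒ x = 3/5 ⇒ 2/5 = 4/5
x · x = 2/5 · 2/5 = 2/5
x · x = 2/5 · 2/5 = 2/5
(x · x) + (x · x) = 2/5 + 2/5 = 2/5
(¬x ⇒ x) · ((x · x) + (x · x)) = 4/5 · 2/5 = 2/5
¬x + ((¬x ⇒ x) · ((x · x) + (x · x))) = 3/5 + 2/5 = 3/5
No assignment yields a value below 3/5, so this is the minimum.

3/5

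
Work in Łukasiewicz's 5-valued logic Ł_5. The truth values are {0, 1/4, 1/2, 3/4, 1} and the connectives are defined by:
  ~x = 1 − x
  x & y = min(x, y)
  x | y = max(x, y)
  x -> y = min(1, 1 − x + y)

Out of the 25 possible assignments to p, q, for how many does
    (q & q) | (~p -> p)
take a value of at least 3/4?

value 1: 17 assignments (counts)
value 3/4: 2 assignments (counts)
value 1/2: 4 assignments
value 1/4: 1 assignment
value 0: 1 assignment
So 19 of the 25 assignments meet the threshold.

19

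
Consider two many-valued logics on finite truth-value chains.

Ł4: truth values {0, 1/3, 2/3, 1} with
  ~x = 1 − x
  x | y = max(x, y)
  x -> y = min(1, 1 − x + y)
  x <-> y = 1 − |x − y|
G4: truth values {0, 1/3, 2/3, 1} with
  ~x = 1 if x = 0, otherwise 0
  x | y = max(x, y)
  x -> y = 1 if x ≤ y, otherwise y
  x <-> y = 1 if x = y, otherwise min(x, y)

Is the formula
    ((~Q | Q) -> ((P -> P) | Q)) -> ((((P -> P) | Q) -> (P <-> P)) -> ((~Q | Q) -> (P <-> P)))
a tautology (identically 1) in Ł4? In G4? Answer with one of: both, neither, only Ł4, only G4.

In Ł4: every assignment gives 1 — tautology.
In G4: every assignment gives 1 — tautology.

both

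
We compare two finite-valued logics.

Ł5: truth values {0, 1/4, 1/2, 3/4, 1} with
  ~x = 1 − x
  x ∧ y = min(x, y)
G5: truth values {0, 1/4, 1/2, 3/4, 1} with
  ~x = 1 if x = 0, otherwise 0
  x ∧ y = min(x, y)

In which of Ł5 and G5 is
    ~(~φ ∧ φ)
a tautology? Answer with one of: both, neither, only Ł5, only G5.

In Ł5: at φ = 1/4 the value is 3/4 — not a tautology.
In G5: every assignment gives 1 — tautology.

only G5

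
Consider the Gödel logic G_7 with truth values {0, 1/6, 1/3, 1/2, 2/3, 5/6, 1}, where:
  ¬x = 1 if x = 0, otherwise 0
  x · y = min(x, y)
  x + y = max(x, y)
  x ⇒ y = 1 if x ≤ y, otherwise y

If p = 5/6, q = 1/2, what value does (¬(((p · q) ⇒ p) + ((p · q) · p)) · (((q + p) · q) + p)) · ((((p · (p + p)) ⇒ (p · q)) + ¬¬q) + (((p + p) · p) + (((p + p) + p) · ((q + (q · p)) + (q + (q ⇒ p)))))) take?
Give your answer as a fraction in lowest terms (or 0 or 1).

p · q = 5/6 · 1/2 = 1/2
(p · q) ⇒ p = 1/2 ⇒ 5/6 = 1
p · q = 5/6 · 1/2 = 1/2
(p · q) · p = 1/2 · 5/6 = 1/2
((p · q) ⇒ p) + ((p · q) · p) = 1 + 1/2 = 1
¬(((p · q) ⇒ p) + ((p · q) · p)) = ¬1 = 0
q + p = 1/2 + 5/6 = 5/6
(q + p) · q = 5/6 · 1/2 = 1/2
((q + p) · q) + p = 1/2 + 5/6 = 5/6
¬(((p · q) ⇒ p) + ((p · q) · p)) · (((q + p) · q) + p) = 0 · 5/6 = 0
p + p = 5/6 + 5/6 = 5/6
p · (p + p) = 5/6 · 5/6 = 5/6
p · q = 5/6 · 1/2 = 1/2
(p · (p + p)) ⇒ (p · q) = 5/6 ⇒ 1/2 = 1/2
¬q = ¬1/2 = 0
¬¬q = ¬0 = 1
((p · (p + p)) ⇒ (p · q)) + ¬¬q = 1/2 + 1 = 1
p + p = 5/6 + 5/6 = 5/6
(p + p) · p = 5/6 · 5/6 = 5/6
p + p = 5/6 + 5/6 = 5/6
(p + p) + p = 5/6 + 5/6 = 5/6
q · p = 1/2 · 5/6 = 1/2
q + (q · p) = 1/2 + 1/2 = 1/2
q ⇒ p = 1/2 ⇒ 5/6 = 1
q + (q ⇒ p) = 1/2 + 1 = 1
(q + (q · p)) + (q + (q ⇒ p)) = 1/2 + 1 = 1
((p + p) + p) · ((q + (q · p)) + (q + (q ⇒ p))) = 5/6 · 1 = 5/6
((p + p) · p) + (((p + p) + p) · ((q + (q · p)) + (q + (q ⇒ p)))) = 5/6 + 5/6 = 5/6
(((p · (p + p)) ⇒ (p · q)) + ¬¬q) + (((p + p) · p) + (((p + p) + p) · ((q + (q · p)) + (q + (q ⇒ p))))) = 1 + 5/6 = 1
(¬(((p · q) ⇒ p) + ((p · q) · p)) · (((q + p) · q) + p)) · ((((p · (p + p)) ⇒ (p · q)) + ¬¬q) + (((p + p) · p) + (((p + p) + p) · ((q + (q · p)) + (q + (q ⇒ p)))))) = 0 · 1 = 0

0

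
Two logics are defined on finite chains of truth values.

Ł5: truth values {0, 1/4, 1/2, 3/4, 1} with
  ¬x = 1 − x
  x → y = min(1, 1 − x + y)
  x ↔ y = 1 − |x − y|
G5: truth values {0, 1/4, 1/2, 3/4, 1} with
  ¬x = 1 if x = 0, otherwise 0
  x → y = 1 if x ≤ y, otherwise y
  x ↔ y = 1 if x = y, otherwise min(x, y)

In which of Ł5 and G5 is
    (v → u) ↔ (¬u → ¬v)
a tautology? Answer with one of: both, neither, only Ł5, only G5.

In Ł5: every assignment gives 1 — tautology.
In G5: at u = 1/4, v = 1/2 the value is 1/4 — not a tautology.

only Ł5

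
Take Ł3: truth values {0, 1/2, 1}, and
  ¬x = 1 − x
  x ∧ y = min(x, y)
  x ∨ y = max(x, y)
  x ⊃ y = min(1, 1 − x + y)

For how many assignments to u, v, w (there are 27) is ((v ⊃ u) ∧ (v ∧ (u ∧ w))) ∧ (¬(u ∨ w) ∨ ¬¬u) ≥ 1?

value 1: 1 assignment (counts)
value 1/2: 7 assignments
value 0: 19 assignments
So 1 of the 27 assignments meets the threshold.

1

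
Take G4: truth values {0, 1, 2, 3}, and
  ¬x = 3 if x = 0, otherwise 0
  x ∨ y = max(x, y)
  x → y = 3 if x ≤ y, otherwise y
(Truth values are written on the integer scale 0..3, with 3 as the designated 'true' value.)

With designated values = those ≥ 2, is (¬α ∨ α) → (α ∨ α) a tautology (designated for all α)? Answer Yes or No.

Counterexample: take α = 0.
¬α = ¬0 = 3
¬α ∨ α = 3 ∨ 0 = 3
α ∨ α = 0 ∨ 0 = 0
(¬α ∨ α) → (α ∨ α) = 3 → 0 = 0
This gives 0, which is below 2.

No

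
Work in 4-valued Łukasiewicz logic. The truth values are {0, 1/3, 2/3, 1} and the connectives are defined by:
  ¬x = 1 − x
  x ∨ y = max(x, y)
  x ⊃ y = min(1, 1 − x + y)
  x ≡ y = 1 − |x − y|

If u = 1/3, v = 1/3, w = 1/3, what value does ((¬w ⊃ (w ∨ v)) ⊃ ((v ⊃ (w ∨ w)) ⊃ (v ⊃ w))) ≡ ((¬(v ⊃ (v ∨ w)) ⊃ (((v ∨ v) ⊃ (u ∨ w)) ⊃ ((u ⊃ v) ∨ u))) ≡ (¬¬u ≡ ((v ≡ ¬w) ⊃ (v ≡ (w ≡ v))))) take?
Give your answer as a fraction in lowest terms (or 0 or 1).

2/3

¬w = ¬1/3 = 2/3
w ∨ v = 1/3 ∨ 1/3 = 1/3
¬w ⊃ (w ∨ v) = 2/3 ⊃ 1/3 = 2/3
w ∨ w = 1/3 ∨ 1/3 = 1/3
v ⊃ (w ∨ w) = 1/3 ⊃ 1/3 = 1
v ⊃ w = 1/3 ⊃ 1/3 = 1
(v ⊃ (w ∨ w)) ⊃ (v ⊃ w) = 1 ⊃ 1 = 1
(¬w ⊃ (w ∨ v)) ⊃ ((v ⊃ (w ∨ w)) ⊃ (v ⊃ w)) = 2/3 ⊃ 1 = 1
v ∨ w = 1/3 ∨ 1/3 = 1/3
v ⊃ (v ∨ w) = 1/3 ⊃ 1/3 = 1
¬(v ⊃ (v ∨ w)) = ¬1 = 0
v ∨ v = 1/3 ∨ 1/3 = 1/3
u ∨ w = 1/3 ∨ 1/3 = 1/3
(v ∨ v) ⊃ (u ∨ w) = 1/3 ⊃ 1/3 = 1
u ⊃ v = 1/3 ⊃ 1/3 = 1
(u ⊃ v) ∨ u = 1 ∨ 1/3 = 1
((v ∨ v) ⊃ (u ∨ w)) ⊃ ((u ⊃ v) ∨ u) = 1 ⊃ 1 = 1
¬(v ⊃ (v ∨ w)) ⊃ (((v ∨ v) ⊃ (u ∨ w)) ⊃ ((u ⊃ v) ∨ u)) = 0 ⊃ 1 = 1
¬u = ¬1/3 = 2/3
¬¬u = ¬2/3 = 1/3
¬w = ¬1/3 = 2/3
v ≡ ¬w = 1/3 ≡ 2/3 = 2/3
w ≡ v = 1/3 ≡ 1/3 = 1
v ≡ (w ≡ v) = 1/3 ≡ 1 = 1/3
(v ≡ ¬w) ⊃ (v ≡ (w ≡ v)) = 2/3 ⊃ 1/3 = 2/3
¬¬u ≡ ((v ≡ ¬w) ⊃ (v ≡ (w ≡ v))) = 1/3 ≡ 2/3 = 2/3
(¬(v ⊃ (v ∨ w)) ⊃ (((v ∨ v) ⊃ (u ∨ w)) ⊃ ((u ⊃ v) ∨ u))) ≡ (¬¬u ≡ ((v ≡ ¬w) ⊃ (v ≡ (w ≡ v)))) = 1 ≡ 2/3 = 2/3
((¬w ⊃ (w ∨ v)) ⊃ ((v ⊃ (w ∨ w)) ⊃ (v ⊃ w))) ≡ ((¬(v ⊃ (v ∨ w)) ⊃ (((v ∨ v) ⊃ (u ∨ w)) ⊃ ((u ⊃ v) ∨ u))) ≡ (¬¬u ≡ ((v ≡ ¬w) ⊃ (v ≡ (w ≡ v))))) = 1 ≡ 2/3 = 2/3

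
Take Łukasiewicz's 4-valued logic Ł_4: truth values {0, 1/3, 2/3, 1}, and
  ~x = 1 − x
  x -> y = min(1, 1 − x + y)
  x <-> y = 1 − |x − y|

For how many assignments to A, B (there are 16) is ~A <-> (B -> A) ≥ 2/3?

7

A = 0, B = 0 ↦ 1  ≥
A = 0, B = 1/3 ↦ 2/3  ≥
A = 0, B = 2/3 ↦ 1/3  <
A = 0, B = 1 ↦ 0  <
A = 1/3, B = 0 ↦ 2/3  ≥
A = 1/3, B = 1/3 ↦ 2/3  ≥
A = 1/3, B = 2/3 ↦ 1  ≥
A = 1/3, B = 1 ↦ 2/3  ≥
A = 2/3, B = 0 ↦ 1/3  <
A = 2/3, B = 1/3 ↦ 1/3  <
A = 2/3, B = 2/3 ↦ 1/3  <
A = 2/3, B = 1 ↦ 2/3  ≥
A = 1, B = 0 ↦ 0  <
A = 1, B = 1/3 ↦ 0  <
A = 1, B = 2/3 ↦ 0  <
A = 1, B = 1 ↦ 0  <
So 7 of the 16 assignments meet the threshold.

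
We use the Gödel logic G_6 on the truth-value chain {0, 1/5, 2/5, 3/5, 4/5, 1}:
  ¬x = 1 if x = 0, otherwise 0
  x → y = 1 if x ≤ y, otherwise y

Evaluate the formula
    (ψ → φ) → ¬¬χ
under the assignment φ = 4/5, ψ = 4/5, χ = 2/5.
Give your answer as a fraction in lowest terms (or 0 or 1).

1

ψ → φ = 4/5 → 4/5 = 1
¬χ = ¬2/5 = 0
¬¬χ = ¬0 = 1
(ψ → φ) → ¬¬χ = 1 → 1 = 1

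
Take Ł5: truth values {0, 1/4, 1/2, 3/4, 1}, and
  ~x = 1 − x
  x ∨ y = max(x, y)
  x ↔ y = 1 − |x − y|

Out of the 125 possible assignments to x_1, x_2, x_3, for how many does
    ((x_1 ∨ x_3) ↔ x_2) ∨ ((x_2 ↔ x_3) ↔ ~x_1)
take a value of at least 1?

41

value 1: 41 assignments (counts)
value 3/4: 46 assignments
value 1/2: 24 assignments
value 1/4: 11 assignments
value 0: 3 assignments
So 41 of the 125 assignments meet the threshold.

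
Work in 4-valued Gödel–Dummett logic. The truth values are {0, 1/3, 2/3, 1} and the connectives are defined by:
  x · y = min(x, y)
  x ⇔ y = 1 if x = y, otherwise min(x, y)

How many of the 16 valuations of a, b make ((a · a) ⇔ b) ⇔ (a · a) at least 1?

a = 0, b = 0 ↦ 0  <
a = 0, b = 1/3 ↦ 1  ≥
a = 0, b = 2/3 ↦ 1  ≥
a = 0, b = 1 ↦ 1  ≥
a = 1/3, b = 0 ↦ 0  <
a = 1/3, b = 1/3 ↦ 1/3  <
a = 1/3, b = 2/3 ↦ 1  ≥
a = 1/3, b = 1 ↦ 1  ≥
a = 2/3, b = 0 ↦ 0  <
a = 2/3, b = 1/3 ↦ 1/3  <
a = 2/3, b = 2/3 ↦ 2/3  <
a = 2/3, b = 1 ↦ 1  ≥
a = 1, b = 0 ↦ 0  <
a = 1, b = 1/3 ↦ 1/3  <
a = 1, b = 2/3 ↦ 2/3  <
a = 1, b = 1 ↦ 1  ≥
So 7 of the 16 assignments meet the threshold.

7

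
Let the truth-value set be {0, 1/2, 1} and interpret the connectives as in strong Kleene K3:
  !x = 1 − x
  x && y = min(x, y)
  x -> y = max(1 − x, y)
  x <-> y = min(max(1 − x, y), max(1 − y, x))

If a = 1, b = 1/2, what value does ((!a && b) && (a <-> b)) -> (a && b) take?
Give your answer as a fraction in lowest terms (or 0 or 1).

1

!a = !1 = 0
!a && b = 0 && 1/2 = 0
a <-> b = 1 <-> 1/2 = 1/2
(!a && b) && (a <-> b) = 0 && 1/2 = 0
a && b = 1 && 1/2 = 1/2
((!a && b) && (a <-> b)) -> (a && b) = 0 -> 1/2 = 1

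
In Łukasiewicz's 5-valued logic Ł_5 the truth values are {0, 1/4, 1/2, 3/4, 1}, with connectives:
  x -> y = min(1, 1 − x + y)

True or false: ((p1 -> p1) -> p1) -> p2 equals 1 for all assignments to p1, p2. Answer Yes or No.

No

Counterexample: take p1 = 1/4, p2 = 0.
p1 -> p1 = 1/4 -> 1/4 = 1
(p1 -> p1) -> p1 = 1 -> 1/4 = 1/4
((p1 -> p1) -> p1) -> p2 = 1/4 -> 0 = 3/4
This gives 3/4 ≠ 1.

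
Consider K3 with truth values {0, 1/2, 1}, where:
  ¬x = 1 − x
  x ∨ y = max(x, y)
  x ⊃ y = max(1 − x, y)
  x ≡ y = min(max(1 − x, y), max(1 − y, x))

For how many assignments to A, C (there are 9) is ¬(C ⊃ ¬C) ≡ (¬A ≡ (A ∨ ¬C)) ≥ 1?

1

A = 0, C = 0 ↦ 0  <
A = 0, C = 1/2 ↦ 1/2  <
A = 0, C = 1 ↦ 0  <
A = 1/2, C = 0 ↦ 1/2  <
A = 1/2, C = 1/2 ↦ 1/2  <
A = 1/2, C = 1 ↦ 1/2  <
A = 1, C = 0 ↦ 1  ≥
A = 1, C = 1/2 ↦ 1/2  <
A = 1, C = 1 ↦ 0  <
So 1 of the 9 assignments meets the threshold.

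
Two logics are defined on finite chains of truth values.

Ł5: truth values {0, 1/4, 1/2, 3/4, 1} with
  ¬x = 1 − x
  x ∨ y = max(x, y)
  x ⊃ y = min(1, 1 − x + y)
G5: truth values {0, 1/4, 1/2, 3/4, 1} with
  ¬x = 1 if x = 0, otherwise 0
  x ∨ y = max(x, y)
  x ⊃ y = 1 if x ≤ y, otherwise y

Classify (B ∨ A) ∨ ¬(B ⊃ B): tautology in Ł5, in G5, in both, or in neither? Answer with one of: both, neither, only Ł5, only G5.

In Ł5: at A = 0, B = 0 the value is 0 — not a tautology.
In G5: at A = 0, B = 0 the value is 0 — not a tautology.

neither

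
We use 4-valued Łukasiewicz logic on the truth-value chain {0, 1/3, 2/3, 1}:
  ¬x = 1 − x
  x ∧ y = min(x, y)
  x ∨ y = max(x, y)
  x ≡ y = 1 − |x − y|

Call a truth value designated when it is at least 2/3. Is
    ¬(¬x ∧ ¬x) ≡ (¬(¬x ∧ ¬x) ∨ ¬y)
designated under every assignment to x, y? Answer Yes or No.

No

Counterexample: take x = 0, y = 0.
¬x = ¬0 = 1
¬x = ¬0 = 1
¬x ∧ ¬x = 1 ∧ 1 = 1
¬(¬x ∧ ¬x) = ¬1 = 0
¬y = ¬0 = 1
¬(¬x ∧ ¬x) ∨ ¬y = 0 ∨ 1 = 1
¬(¬x ∧ ¬x) ≡ (¬(¬x ∧ ¬x) ∨ ¬y) = 0 ≡ 1 = 0
This gives 0, which is below 2/3.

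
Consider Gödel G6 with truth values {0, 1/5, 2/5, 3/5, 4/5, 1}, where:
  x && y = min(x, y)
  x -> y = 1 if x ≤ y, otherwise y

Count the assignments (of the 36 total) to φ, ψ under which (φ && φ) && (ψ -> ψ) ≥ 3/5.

value 1: 6 assignments (counts)
value 4/5: 6 assignments (counts)
value 3/5: 6 assignments (counts)
value 2/5: 6 assignments
value 1/5: 6 assignments
value 0: 6 assignments
So 18 of the 36 assignments meet the threshold.

18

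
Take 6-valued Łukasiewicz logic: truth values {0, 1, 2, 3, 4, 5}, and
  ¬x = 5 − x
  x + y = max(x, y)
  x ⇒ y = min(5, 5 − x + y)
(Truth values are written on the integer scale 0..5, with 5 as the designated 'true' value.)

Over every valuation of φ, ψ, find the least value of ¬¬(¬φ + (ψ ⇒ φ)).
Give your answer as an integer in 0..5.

Take φ = 2, ψ = 4:
¬φ = ¬2 = 3
ψ ⇒ φ = 4 ⇒ 2 = 3
¬φ + (ψ ⇒ φ) = 3 + 3 = 3
¬(¬φ + (ψ ⇒ φ)) = ¬3 = 2
¬¬(¬φ + (ψ ⇒ φ)) = ¬2 = 3
No assignment yields a value below 3, so this is the minimum.

3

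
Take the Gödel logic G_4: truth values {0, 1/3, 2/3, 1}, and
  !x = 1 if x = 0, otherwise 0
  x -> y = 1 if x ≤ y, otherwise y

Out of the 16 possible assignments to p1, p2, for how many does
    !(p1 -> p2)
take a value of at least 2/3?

3

p1 = 0, p2 = 0 ↦ 0  <
p1 = 0, p2 = 1/3 ↦ 0  <
p1 = 0, p2 = 2/3 ↦ 0  <
p1 = 0, p2 = 1 ↦ 0  <
p1 = 1/3, p2 = 0 ↦ 1  ≥
p1 = 1/3, p2 = 1/3 ↦ 0  <
p1 = 1/3, p2 = 2/3 ↦ 0  <
p1 = 1/3, p2 = 1 ↦ 0  <
p1 = 2/3, p2 = 0 ↦ 1  ≥
p1 = 2/3, p2 = 1/3 ↦ 0  <
p1 = 2/3, p2 = 2/3 ↦ 0  <
p1 = 2/3, p2 = 1 ↦ 0  <
p1 = 1, p2 = 0 ↦ 1  ≥
p1 = 1, p2 = 1/3 ↦ 0  <
p1 = 1, p2 = 2/3 ↦ 0  <
p1 = 1, p2 = 1 ↦ 0  <
So 3 of the 16 assignments meet the threshold.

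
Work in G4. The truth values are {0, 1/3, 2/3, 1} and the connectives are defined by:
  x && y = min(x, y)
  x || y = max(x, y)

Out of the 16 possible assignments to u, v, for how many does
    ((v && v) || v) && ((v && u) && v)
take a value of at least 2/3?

u = 0, v = 0 ↦ 0  <
u = 0, v = 1/3 ↦ 0  <
u = 0, v = 2/3 ↦ 0  <
u = 0, v = 1 ↦ 0  <
u = 1/3, v = 0 ↦ 0  <
u = 1/3, v = 1/3 ↦ 1/3  <
u = 1/3, v = 2/3 ↦ 1/3  <
u = 1/3, v = 1 ↦ 1/3  <
u = 2/3, v = 0 ↦ 0  <
u = 2/3, v = 1/3 ↦ 1/3  <
u = 2/3, v = 2/3 ↦ 2/3  ≥
u = 2/3, v = 1 ↦ 2/3  ≥
u = 1, v = 0 ↦ 0  <
u = 1, v = 1/3 ↦ 1/3  <
u = 1, v = 2/3 ↦ 2/3  ≥
u = 1, v = 1 ↦ 1  ≥
So 4 of the 16 assignments meet the threshold.

4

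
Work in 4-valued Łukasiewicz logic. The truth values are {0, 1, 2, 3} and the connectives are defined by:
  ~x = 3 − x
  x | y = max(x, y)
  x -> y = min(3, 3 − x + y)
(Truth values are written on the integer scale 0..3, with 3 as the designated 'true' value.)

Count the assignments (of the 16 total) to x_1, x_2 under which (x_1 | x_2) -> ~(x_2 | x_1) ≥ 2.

x_1 = 0, x_2 = 0 ↦ 3  ≥
x_1 = 0, x_2 = 1 ↦ 3  ≥
x_1 = 0, x_2 = 2 ↦ 2  ≥
x_1 = 0, x_2 = 3 ↦ 0  <
x_1 = 1, x_2 = 0 ↦ 3  ≥
x_1 = 1, x_2 = 1 ↦ 3  ≥
x_1 = 1, x_2 = 2 ↦ 2  ≥
x_1 = 1, x_2 = 3 ↦ 0  <
x_1 = 2, x_2 = 0 ↦ 2  ≥
x_1 = 2, x_2 = 1 ↦ 2  ≥
x_1 = 2, x_2 = 2 ↦ 2  ≥
x_1 = 2, x_2 = 3 ↦ 0  <
x_1 = 3, x_2 = 0 ↦ 0  <
x_1 = 3, x_2 = 1 ↦ 0  <
x_1 = 3, x_2 = 2 ↦ 0  <
x_1 = 3, x_2 = 3 ↦ 0  <
So 9 of the 16 assignments meet the threshold.

9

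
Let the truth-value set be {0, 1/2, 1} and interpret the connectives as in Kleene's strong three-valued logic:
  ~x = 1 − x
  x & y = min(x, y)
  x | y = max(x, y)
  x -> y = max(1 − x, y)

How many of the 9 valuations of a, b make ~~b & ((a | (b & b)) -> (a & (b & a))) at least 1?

a = 0, b = 0 ↦ 0  <
a = 0, b = 1/2 ↦ 1/2  <
a = 0, b = 1 ↦ 0  <
a = 1/2, b = 0 ↦ 0  <
a = 1/2, b = 1/2 ↦ 1/2  <
a = 1/2, b = 1 ↦ 1/2  <
a = 1, b = 0 ↦ 0  <
a = 1, b = 1/2 ↦ 1/2  <
a = 1, b = 1 ↦ 1  ≥
So 1 of the 9 assignments meets the threshold.

1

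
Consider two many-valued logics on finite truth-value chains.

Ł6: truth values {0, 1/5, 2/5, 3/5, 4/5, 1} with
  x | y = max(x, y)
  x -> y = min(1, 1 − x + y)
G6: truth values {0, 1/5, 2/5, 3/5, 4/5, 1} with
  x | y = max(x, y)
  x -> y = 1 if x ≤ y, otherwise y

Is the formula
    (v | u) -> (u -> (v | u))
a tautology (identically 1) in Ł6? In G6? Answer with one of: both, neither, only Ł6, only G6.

In Ł6: every assignment gives 1 — tautology.
In G6: every assignment gives 1 — tautology.

both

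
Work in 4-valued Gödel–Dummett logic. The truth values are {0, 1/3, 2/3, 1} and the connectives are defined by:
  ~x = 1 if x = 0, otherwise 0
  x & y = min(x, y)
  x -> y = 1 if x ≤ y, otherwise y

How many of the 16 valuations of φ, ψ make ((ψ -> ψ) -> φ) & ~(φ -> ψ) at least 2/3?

2

φ = 0, ψ = 0 ↦ 0  <
φ = 0, ψ = 1/3 ↦ 0  <
φ = 0, ψ = 2/3 ↦ 0  <
φ = 0, ψ = 1 ↦ 0  <
φ = 1/3, ψ = 0 ↦ 1/3  <
φ = 1/3, ψ = 1/3 ↦ 0  <
φ = 1/3, ψ = 2/3 ↦ 0  <
φ = 1/3, ψ = 1 ↦ 0  <
φ = 2/3, ψ = 0 ↦ 2/3  ≥
φ = 2/3, ψ = 1/3 ↦ 0  <
φ = 2/3, ψ = 2/3 ↦ 0  <
φ = 2/3, ψ = 1 ↦ 0  <
φ = 1, ψ = 0 ↦ 1  ≥
φ = 1, ψ = 1/3 ↦ 0  <
φ = 1, ψ = 2/3 ↦ 0  <
φ = 1, ψ = 1 ↦ 0  <
So 2 of the 16 assignments meet the threshold.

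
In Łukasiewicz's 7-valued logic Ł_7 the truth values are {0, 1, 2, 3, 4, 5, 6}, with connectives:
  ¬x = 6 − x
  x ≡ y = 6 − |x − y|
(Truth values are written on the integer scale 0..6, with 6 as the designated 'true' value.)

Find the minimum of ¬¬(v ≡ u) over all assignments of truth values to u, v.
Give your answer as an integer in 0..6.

Take u = 0, v = 6:
v ≡ u = 6 ≡ 0 = 0
¬(v ≡ u) = ¬0 = 6
¬¬(v ≡ u) = ¬6 = 0
No assignment yields a value below 0, so this is the minimum.

0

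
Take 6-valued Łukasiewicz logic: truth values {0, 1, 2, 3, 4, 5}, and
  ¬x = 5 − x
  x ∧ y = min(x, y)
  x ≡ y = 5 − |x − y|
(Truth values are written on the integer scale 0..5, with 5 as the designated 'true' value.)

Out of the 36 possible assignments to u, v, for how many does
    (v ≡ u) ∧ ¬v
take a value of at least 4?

value 5: 1 assignment (counts)
value 4: 4 assignments (counts)
value 3: 7 assignments
value 2: 9 assignments
value 1: 8 assignments
value 0: 7 assignments
So 5 of the 36 assignments meet the threshold.

5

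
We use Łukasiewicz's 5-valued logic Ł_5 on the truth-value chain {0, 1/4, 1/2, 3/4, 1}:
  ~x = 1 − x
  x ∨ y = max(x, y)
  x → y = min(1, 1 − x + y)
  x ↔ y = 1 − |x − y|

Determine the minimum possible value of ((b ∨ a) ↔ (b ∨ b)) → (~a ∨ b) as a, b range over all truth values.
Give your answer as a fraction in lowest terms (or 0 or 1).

Take a = 1/2, b = 1/2:
b ∨ a = 1/2 ∨ 1/2 = 1/2
b ∨ b = 1/2 ∨ 1/2 = 1/2
(b ∨ a) ↔ (b ∨ b) = 1/2 ↔ 1/2 = 1
~a = ~1/2 = 1/2
~a ∨ b = 1/2 ∨ 1/2 = 1/2
((b ∨ a) ↔ (b ∨ b)) → (~a ∨ b) = 1 → 1/2 = 1/2
No assignment yields a value below 1/2, so this is the minimum.

1/2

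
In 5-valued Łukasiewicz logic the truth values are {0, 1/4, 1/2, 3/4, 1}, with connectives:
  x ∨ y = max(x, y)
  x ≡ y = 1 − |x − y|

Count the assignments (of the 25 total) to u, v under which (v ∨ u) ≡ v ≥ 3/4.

19

value 1: 15 assignments (counts)
value 3/4: 4 assignments (counts)
value 1/2: 3 assignments
value 1/4: 2 assignments
value 0: 1 assignment
So 19 of the 25 assignments meet the threshold.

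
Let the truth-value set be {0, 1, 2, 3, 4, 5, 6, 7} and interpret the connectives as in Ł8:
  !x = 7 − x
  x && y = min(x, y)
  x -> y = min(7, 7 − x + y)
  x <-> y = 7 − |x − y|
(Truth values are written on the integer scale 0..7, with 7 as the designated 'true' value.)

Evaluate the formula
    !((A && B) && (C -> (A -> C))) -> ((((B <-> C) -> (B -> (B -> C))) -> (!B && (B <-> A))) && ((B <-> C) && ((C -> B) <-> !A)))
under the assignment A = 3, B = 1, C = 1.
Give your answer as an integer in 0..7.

A && B = 3 && 1 = 1
A -> C = 3 -> 1 = 5
C -> (A -> C) = 1 -> 5 = 7
(A && B) && (C -> (A -> C)) = 1 && 7 = 1
!((A && B) && (C -> (A -> C))) = !1 = 6
B <-> C = 1 <-> 1 = 7
B -> C = 1 -> 1 = 7
B -> (B -> C) = 1 -> 7 = 7
(B <-> C) -> (B -> (B -> C)) = 7 -> 7 = 7
!B = !1 = 6
B <-> A = 1 <-> 3 = 5
!B && (B <-> A) = 6 && 5 = 5
((B <-> C) -> (B -> (B -> C))) -> (!B && (B <-> A)) = 7 -> 5 = 5
B <-> C = 1 <-> 1 = 7
C -> B = 1 -> 1 = 7
!A = !3 = 4
(C -> B) <-> !A = 7 <-> 4 = 4
(B <-> C) && ((C -> B) <-> !A) = 7 && 4 = 4
(((B <-> C) -> (B -> (B -> C))) -> (!B && (B <-> A))) && ((B <-> C) && ((C -> B) <-> !A)) = 5 && 4 = 4
!((A && B) && (C -> (A -> C))) -> ((((B <-> C) -> (B -> (B -> C))) -> (!B && (B <-> A))) && ((B <-> C) && ((C -> B) <-> !A))) = 6 -> 4 = 5

5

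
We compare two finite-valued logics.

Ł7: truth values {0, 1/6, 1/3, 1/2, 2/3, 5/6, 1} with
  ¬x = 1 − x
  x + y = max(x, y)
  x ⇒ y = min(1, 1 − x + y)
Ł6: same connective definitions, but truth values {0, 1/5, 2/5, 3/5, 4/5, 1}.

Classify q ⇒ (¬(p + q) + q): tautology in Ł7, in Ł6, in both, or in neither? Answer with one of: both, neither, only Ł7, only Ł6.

In Ł7: every assignment gives 1 — tautology.
In Ł6: every assignment gives 1 — tautology.

both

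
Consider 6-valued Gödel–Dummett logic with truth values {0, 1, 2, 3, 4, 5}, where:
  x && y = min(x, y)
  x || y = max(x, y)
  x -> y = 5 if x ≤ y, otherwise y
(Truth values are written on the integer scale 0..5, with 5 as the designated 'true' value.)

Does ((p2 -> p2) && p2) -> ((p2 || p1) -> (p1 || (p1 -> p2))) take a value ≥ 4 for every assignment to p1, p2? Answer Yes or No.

At p1 = 0, p2 = 3, for instance:
p2 -> p2 = 3 -> 3 = 5
(p2 -> p2) && p2 = 5 && 3 = 3
p2 || p1 = 3 || 0 = 3
p1 -> p2 = 0 -> 3 = 5
p1 || (p1 -> p2) = 0 || 5 = 5
(p2 || p1) -> (p1 || (p1 -> p2)) = 3 -> 5 = 5
((p2 -> p2) && p2) -> ((p2 || p1) -> (p1 || (p1 -> p2))) = 3 -> 5 = 5
and checking the remaining 35 assignments likewise gives ≥ 4 in every case.

Yes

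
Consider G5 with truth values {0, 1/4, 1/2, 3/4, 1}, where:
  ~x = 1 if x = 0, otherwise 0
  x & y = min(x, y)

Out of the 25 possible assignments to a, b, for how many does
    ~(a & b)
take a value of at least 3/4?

9

value 1: 9 assignments (counts)
value 0: 16 assignments
So 9 of the 25 assignments meet the threshold.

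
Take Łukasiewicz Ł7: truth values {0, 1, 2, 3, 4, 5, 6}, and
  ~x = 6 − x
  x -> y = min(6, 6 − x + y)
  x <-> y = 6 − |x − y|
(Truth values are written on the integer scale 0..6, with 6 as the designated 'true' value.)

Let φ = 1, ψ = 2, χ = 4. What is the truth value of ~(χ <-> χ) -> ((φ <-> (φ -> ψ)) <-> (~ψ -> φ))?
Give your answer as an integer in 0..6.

χ <-> χ = 4 <-> 4 = 6
~(χ <-> χ) = ~6 = 0
φ -> ψ = 1 -> 2 = 6
φ <-> (φ -> ψ) = 1 <-> 6 = 1
~ψ = ~2 = 4
~ψ -> φ = 4 -> 1 = 3
(φ <-> (φ -> ψ)) <-> (~ψ -> φ) = 1 <-> 3 = 4
~(χ <-> χ) -> ((φ <-> (φ -> ψ)) <-> (~ψ -> φ)) = 0 -> 4 = 6

6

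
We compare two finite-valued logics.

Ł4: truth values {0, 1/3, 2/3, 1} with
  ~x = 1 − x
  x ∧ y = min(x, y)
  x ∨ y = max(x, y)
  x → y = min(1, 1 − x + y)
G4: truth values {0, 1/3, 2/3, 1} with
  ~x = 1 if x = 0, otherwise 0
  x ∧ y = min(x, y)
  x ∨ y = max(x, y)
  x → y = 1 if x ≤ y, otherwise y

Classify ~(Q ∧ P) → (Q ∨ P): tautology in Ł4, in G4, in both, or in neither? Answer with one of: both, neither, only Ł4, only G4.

neither

In Ł4: at P = 0, Q = 0 the value is 0 — not a tautology.
In G4: at P = 0, Q = 0 the value is 0 — not a tautology.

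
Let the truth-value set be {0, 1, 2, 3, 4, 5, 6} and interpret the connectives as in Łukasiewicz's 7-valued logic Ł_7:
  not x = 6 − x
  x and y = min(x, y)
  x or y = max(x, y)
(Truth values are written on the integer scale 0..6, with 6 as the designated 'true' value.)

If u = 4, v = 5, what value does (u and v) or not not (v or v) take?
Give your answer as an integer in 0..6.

u and v = 4 and 5 = 4
v or v = 5 or 5 = 5
not (v or v) = not 5 = 1
not not (v or v) = not 1 = 5
(u and v) or not not (v or v) = 4 or 5 = 5

5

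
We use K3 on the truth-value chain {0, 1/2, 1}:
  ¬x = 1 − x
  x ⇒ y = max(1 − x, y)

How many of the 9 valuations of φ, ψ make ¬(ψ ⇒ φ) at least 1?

φ = 0, ψ = 0 ↦ 0  <
φ = 0, ψ = 1/2 ↦ 1/2  <
φ = 0, ψ = 1 ↦ 1  ≥
φ = 1/2, ψ = 0 ↦ 0  <
φ = 1/2, ψ = 1/2 ↦ 1/2  <
φ = 1/2, ψ = 1 ↦ 1/2  <
φ = 1, ψ = 0 ↦ 0  <
φ = 1, ψ = 1/2 ↦ 0  <
φ = 1, ψ = 1 ↦ 0  <
So 1 of the 9 assignments meets the threshold.

1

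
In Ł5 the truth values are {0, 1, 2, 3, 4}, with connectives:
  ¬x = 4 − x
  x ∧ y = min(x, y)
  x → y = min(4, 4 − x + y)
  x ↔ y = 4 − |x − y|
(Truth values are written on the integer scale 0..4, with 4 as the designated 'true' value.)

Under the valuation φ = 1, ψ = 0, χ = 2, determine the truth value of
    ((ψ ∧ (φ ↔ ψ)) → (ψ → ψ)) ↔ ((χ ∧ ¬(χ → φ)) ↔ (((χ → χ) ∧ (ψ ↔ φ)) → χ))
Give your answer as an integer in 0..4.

φ ↔ ψ = 1 ↔ 0 = 3
ψ ∧ (φ ↔ ψ) = 0 ∧ 3 = 0
ψ → ψ = 0 → 0 = 4
(ψ ∧ (φ ↔ ψ)) → (ψ → ψ) = 0 → 4 = 4
χ → φ = 2 → 1 = 3
¬(χ → φ) = ¬3 = 1
χ ∧ ¬(χ → φ) = 2 ∧ 1 = 1
χ → χ = 2 → 2 = 4
ψ ↔ φ = 0 ↔ 1 = 3
(χ → χ) ∧ (ψ ↔ φ) = 4 ∧ 3 = 3
((χ → χ) ∧ (ψ ↔ φ)) → χ = 3 → 2 = 3
(χ ∧ ¬(χ → φ)) ↔ (((χ → χ) ∧ (ψ ↔ φ)) → χ) = 1 ↔ 3 = 2
((ψ ∧ (φ ↔ ψ)) → (ψ → ψ)) ↔ ((χ ∧ ¬(χ → φ)) ↔ (((χ → χ) ∧ (ψ ↔ φ)) → χ)) = 4 ↔ 2 = 2

2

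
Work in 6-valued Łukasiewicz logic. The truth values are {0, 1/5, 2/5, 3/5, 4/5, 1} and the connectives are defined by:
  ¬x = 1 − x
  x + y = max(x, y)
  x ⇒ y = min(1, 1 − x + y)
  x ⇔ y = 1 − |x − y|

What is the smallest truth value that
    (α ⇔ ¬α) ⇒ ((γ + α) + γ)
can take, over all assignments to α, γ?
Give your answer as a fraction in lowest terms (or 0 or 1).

Take α = 2/5, γ = 0:
¬α = ¬2/5 = 3/5
α ⇔ ¬α = 2/5 ⇔ 3/5 = 4/5
γ + α = 0 + 2/5 = 2/5
(γ + α) + γ = 2/5 + 0 = 2/5
(α ⇔ ¬α) ⇒ ((γ + α) + γ) = 4/5 ⇒ 2/5 = 3/5
No assignment yields a value below 3/5, so this is the minimum.

3/5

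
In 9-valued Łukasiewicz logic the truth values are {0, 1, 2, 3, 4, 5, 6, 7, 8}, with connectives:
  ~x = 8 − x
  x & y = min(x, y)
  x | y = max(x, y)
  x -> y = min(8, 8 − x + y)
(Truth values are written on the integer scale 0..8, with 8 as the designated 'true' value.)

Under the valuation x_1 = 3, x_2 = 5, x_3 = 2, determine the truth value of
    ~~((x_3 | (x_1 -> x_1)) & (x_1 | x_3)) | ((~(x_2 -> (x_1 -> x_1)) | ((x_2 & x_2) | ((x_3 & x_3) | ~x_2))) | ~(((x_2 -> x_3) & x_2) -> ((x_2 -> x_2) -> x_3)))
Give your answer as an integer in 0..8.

x_1 -> x_1 = 3 -> 3 = 8
x_3 | (x_1 -> x_1) = 2 | 8 = 8
x_1 | x_3 = 3 | 2 = 3
(x_3 | (x_1 -> x_1)) & (x_1 | x_3) = 8 & 3 = 3
~((x_3 | (x_1 -> x_1)) & (x_1 | x_3)) = ~3 = 5
~~((x_3 | (x_1 -> x_1)) & (x_1 | x_3)) = ~5 = 3
x_1 -> x_1 = 3 -> 3 = 8
x_2 -> (x_1 -> x_1) = 5 -> 8 = 8
~(x_2 -> (x_1 -> x_1)) = ~8 = 0
x_2 & x_2 = 5 & 5 = 5
x_3 & x_3 = 2 & 2 = 2
~x_2 = ~5 = 3
(x_3 & x_3) | ~x_2 = 2 | 3 = 3
(x_2 & x_2) | ((x_3 & x_3) | ~x_2) = 5 | 3 = 5
~(x_2 -> (x_1 -> x_1)) | ((x_2 & x_2) | ((x_3 & x_3) | ~x_2)) = 0 | 5 = 5
x_2 -> x_3 = 5 -> 2 = 5
(x_2 -> x_3) & x_2 = 5 & 5 = 5
x_2 -> x_2 = 5 -> 5 = 8
(x_2 -> x_2) -> x_3 = 8 -> 2 = 2
((x_2 -> x_3) & x_2) -> ((x_2 -> x_2) -> x_3) = 5 -> 2 = 5
~(((x_2 -> x_3) & x_2) -> ((x_2 -> x_2) -> x_3)) = ~5 = 3
(~(x_2 -> (x_1 -> x_1)) | ((x_2 & x_2) | ((x_3 & x_3) | ~x_2))) | ~(((x_2 -> x_3) & x_2) -> ((x_2 -> x_2) -> x_3)) = 5 | 3 = 5
~~((x_3 | (x_1 -> x_1)) & (x_1 | x_3)) | ((~(x_2 -> (x_1 -> x_1)) | ((x_2 & x_2) | ((x_3 & x_3) | ~x_2))) | ~(((x_2 -> x_3) & x_2) -> ((x_2 -> x_2) -> x_3))) = 3 | 5 = 5

5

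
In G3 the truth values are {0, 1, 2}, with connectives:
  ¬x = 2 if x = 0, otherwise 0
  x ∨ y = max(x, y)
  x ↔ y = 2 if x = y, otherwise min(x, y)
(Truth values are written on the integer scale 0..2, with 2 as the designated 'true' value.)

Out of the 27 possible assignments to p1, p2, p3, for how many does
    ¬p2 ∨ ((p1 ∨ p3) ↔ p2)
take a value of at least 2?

17

value 2: 17 assignments (counts)
value 1: 8 assignments
value 0: 2 assignments
So 17 of the 27 assignments meet the threshold.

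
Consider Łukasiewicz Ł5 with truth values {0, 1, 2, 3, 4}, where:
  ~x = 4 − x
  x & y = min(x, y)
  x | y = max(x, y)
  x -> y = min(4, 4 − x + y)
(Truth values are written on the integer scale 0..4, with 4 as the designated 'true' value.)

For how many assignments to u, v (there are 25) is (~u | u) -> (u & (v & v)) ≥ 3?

value 4: 6 assignments (counts)
value 3: 3 assignments (counts)
value 2: 7 assignments
value 1: 3 assignments
value 0: 6 assignments
So 9 of the 25 assignments meet the threshold.

9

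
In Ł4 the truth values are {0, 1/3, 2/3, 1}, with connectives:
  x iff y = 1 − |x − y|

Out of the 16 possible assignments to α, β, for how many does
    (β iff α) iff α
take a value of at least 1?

5

α = 0, β = 0 ↦ 0  <
α = 0, β = 1/3 ↦ 1/3  <
α = 0, β = 2/3 ↦ 2/3  <
α = 0, β = 1 ↦ 1  ≥
α = 1/3, β = 0 ↦ 2/3  <
α = 1/3, β = 1/3 ↦ 1/3  <
α = 1/3, β = 2/3 ↦ 2/3  <
α = 1/3, β = 1 ↦ 1  ≥
α = 2/3, β = 0 ↦ 2/3  <
α = 2/3, β = 1/3 ↦ 1  ≥
α = 2/3, β = 2/3 ↦ 2/3  <
α = 2/3, β = 1 ↦ 1  ≥
α = 1, β = 0 ↦ 0  <
α = 1, β = 1/3 ↦ 1/3  <
α = 1, β = 2/3 ↦ 2/3  <
α = 1, β = 1 ↦ 1  ≥
So 5 of the 16 assignments meet the threshold.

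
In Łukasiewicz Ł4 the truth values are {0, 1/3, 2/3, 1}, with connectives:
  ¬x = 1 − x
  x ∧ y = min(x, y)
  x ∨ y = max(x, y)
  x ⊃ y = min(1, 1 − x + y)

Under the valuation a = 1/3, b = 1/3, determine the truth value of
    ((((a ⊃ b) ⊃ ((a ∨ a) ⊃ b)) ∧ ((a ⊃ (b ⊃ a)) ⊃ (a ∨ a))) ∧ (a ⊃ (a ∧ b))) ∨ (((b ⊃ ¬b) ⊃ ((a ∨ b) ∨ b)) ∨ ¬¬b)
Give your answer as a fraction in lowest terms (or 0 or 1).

a ⊃ b = 1/3 ⊃ 1/3 = 1
a ∨ a = 1/3 ∨ 1/3 = 1/3
(a ∨ a) ⊃ b = 1/3 ⊃ 1/3 = 1
(a ⊃ b) ⊃ ((a ∨ a) ⊃ b) = 1 ⊃ 1 = 1
b ⊃ a = 1/3 ⊃ 1/3 = 1
a ⊃ (b ⊃ a) = 1/3 ⊃ 1 = 1
a ∨ a = 1/3 ∨ 1/3 = 1/3
(a ⊃ (b ⊃ a)) ⊃ (a ∨ a) = 1 ⊃ 1/3 = 1/3
((a ⊃ b) ⊃ ((a ∨ a) ⊃ b)) ∧ ((a ⊃ (b ⊃ a)) ⊃ (a ∨ a)) = 1 ∧ 1/3 = 1/3
a ∧ b = 1/3 ∧ 1/3 = 1/3
a ⊃ (a ∧ b) = 1/3 ⊃ 1/3 = 1
(((a ⊃ b) ⊃ ((a ∨ a) ⊃ b)) ∧ ((a ⊃ (b ⊃ a)) ⊃ (a ∨ a))) ∧ (a ⊃ (a ∧ b)) = 1/3 ∧ 1 = 1/3
¬b = ¬1/3 = 2/3
b ⊃ ¬b = 1/3 ⊃ 2/3 = 1
a ∨ b = 1/3 ∨ 1/3 = 1/3
(a ∨ b) ∨ b = 1/3 ∨ 1/3 = 1/3
(b ⊃ ¬b) ⊃ ((a ∨ b) ∨ b) = 1 ⊃ 1/3 = 1/3
¬b = ¬1/3 = 2/3
¬¬b = ¬2/3 = 1/3
((b ⊃ ¬b) ⊃ ((a ∨ b) ∨ b)) ∨ ¬¬b = 1/3 ∨ 1/3 = 1/3
((((a ⊃ b) ⊃ ((a ∨ a) ⊃ b)) ∧ ((a ⊃ (b ⊃ a)) ⊃ (a ∨ a))) ∧ (a ⊃ (a ∧ b))) ∨ (((b ⊃ ¬b) ⊃ ((a ∨ b) ∨ b)) ∨ ¬¬b) = 1/3 ∨ 1/3 = 1/3

1/3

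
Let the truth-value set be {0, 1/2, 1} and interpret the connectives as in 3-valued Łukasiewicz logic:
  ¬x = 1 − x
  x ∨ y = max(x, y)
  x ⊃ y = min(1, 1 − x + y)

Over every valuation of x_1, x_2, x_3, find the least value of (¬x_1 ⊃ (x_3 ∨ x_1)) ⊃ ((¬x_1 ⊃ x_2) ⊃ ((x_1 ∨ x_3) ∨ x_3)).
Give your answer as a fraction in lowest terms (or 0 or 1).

Take x_1 = 1/2, x_2 = 1/2, x_3 = 0:
¬x_1 = ¬1/2 = 1/2
x_3 ∨ x_1 = 0 ∨ 1/2 = 1/2
¬x_1 ⊃ (x_3 ∨ x_1) = 1/2 ⊃ 1/2 = 1
¬x_1 = ¬1/2 = 1/2
¬x_1 ⊃ x_2 = 1/2 ⊃ 1/2 = 1
x_1 ∨ x_3 = 1/2 ∨ 0 = 1/2
(x_1 ∨ x_3) ∨ x_3 = 1/2 ∨ 0 = 1/2
(¬x_1 ⊃ x_2) ⊃ ((x_1 ∨ x_3) ∨ x_3) = 1 ⊃ 1/2 = 1/2
(¬x_1 ⊃ (x_3 ∨ x_1)) ⊃ ((¬x_1 ⊃ x_2) ⊃ ((x_1 ∨ x_3) ∨ x_3)) = 1 ⊃ 1/2 = 1/2
No assignment yields a value below 1/2, so this is the minimum.

1/2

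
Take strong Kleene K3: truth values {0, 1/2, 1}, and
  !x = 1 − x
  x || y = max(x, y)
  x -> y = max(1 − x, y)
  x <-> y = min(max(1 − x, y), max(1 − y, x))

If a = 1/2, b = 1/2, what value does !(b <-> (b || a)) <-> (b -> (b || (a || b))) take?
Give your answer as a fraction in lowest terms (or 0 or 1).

b || a = 1/2 || 1/2 = 1/2
b <-> (b || a) = 1/2 <-> 1/2 = 1/2
!(b <-> (b || a)) = !1/2 = 1/2
a || b = 1/2 || 1/2 = 1/2
b || (a || b) = 1/2 || 1/2 = 1/2
b -> (b || (a || b)) = 1/2 -> 1/2 = 1/2
!(b <-> (b || a)) <-> (b -> (b || (a || b))) = 1/2 <-> 1/2 = 1/2

1/2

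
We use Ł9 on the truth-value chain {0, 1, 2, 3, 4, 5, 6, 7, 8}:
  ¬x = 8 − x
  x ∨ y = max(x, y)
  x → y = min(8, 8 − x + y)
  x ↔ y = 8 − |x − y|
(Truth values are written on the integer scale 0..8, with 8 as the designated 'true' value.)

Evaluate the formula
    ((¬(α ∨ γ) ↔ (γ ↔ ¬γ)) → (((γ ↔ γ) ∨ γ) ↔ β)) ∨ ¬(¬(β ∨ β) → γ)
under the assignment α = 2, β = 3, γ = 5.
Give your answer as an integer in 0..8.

α ∨ γ = 2 ∨ 5 = 5
¬(α ∨ γ) = ¬5 = 3
¬γ = ¬5 = 3
γ ↔ ¬γ = 5 ↔ 3 = 6
¬(α ∨ γ) ↔ (γ ↔ ¬γ) = 3 ↔ 6 = 5
γ ↔ γ = 5 ↔ 5 = 8
(γ ↔ γ) ∨ γ = 8 ∨ 5 = 8
((γ ↔ γ) ∨ γ) ↔ β = 8 ↔ 3 = 3
(¬(α ∨ γ) ↔ (γ ↔ ¬γ)) → (((γ ↔ γ) ∨ γ) ↔ β) = 5 → 3 = 6
β ∨ β = 3 ∨ 3 = 3
¬(β ∨ β) = ¬3 = 5
¬(β ∨ β) → γ = 5 → 5 = 8
¬(¬(β ∨ β) → γ) = ¬8 = 0
((¬(α ∨ γ) ↔ (γ ↔ ¬γ)) → (((γ ↔ γ) ∨ γ) ↔ β)) ∨ ¬(¬(β ∨ β) → γ) = 6 ∨ 0 = 6

6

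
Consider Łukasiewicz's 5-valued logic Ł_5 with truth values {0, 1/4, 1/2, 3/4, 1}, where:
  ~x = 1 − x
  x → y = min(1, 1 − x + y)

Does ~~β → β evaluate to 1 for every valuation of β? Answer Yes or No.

β = 0 ↦ 1
β = 1/4 ↦ 1
β = 1/2 ↦ 1
β = 3/4 ↦ 1
β = 1 ↦ 1
Every assignment gives a value ≥ 1.

Yes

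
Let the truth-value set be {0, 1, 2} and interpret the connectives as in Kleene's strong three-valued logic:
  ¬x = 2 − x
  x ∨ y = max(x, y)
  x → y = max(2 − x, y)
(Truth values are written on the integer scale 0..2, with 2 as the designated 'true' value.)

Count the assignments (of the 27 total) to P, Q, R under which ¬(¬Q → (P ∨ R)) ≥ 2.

value 2: 1 assignment (counts)
value 1: 7 assignments
value 0: 19 assignments
So 1 of the 27 assignments meets the threshold.

1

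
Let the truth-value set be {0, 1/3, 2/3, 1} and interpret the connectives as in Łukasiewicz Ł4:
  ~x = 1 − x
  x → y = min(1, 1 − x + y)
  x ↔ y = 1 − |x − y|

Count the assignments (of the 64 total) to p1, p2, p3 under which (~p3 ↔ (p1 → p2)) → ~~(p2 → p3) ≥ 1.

value 1: 49 assignments (counts)
value 2/3: 8 assignments
value 1/3: 3 assignments
value 0: 4 assignments
So 49 of the 64 assignments meet the threshold.

49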